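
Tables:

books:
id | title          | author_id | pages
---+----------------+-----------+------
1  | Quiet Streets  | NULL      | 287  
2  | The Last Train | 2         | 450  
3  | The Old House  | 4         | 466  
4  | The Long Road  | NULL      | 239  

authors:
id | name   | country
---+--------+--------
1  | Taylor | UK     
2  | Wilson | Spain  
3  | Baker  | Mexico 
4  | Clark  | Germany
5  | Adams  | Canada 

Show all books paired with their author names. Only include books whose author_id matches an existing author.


INNER JOIN keeps only books rows whose author_id matches an id in authors. Walk through each book:
  - book 1 (Quiet Streets): author_id=NULL, no match -> dropped
  - book 2 (The Last Train): author_id=2 -> matches Wilson
  - book 3 (The Old House): author_id=4 -> matches Clark
  - book 4 (The Long Road): author_id=NULL, no match -> dropped
So 2 of 4 rows are dropped.

SQL:
SELECT a.title, b.name AS author
FROM books a
INNER JOIN authors b ON a.author_id = b.id

Result:
title          | author
---------------+-------
The Last Train | Wilson
The Old House  | Clark 


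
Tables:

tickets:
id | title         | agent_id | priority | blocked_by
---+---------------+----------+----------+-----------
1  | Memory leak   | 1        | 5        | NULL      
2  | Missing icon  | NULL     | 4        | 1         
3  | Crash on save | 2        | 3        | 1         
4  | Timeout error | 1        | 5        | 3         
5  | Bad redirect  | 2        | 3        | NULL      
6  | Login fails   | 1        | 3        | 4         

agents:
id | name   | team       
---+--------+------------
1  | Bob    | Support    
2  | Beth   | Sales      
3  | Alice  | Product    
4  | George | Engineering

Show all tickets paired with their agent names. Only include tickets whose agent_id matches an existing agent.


INNER JOIN keeps only tickets rows whose agent_id matches an id in agents. Walk through each ticket:
  - ticket 1 (Memory leak): agent_id=1 -> matches Bob
  - ticket 2 (Missing icon): agent_id=NULL, no match -> dropped
  - ticket 3 (Crash on save): agent_id=2 -> matches Beth
  - ticket 4 (Timeout error): agent_id=1 -> matches Bob
  - ticket 5 (Bad redirect): agent_id=2 -> matches Beth
  - ticket 6 (Login fails): agent_id=1 -> matches Bob
So 1 of 6 rows is dropped.

SQL:
SELECT a.title, b.name AS agent
FROM tickets a
INNER JOIN agents b ON a.agent_id = b.id

Result:
title         | agent
--------------+------
Memory leak   | Bob  
Crash on save | Beth 
Timeout error | Bob  
Bad redirect  | Beth 
Login fails   | Bob  


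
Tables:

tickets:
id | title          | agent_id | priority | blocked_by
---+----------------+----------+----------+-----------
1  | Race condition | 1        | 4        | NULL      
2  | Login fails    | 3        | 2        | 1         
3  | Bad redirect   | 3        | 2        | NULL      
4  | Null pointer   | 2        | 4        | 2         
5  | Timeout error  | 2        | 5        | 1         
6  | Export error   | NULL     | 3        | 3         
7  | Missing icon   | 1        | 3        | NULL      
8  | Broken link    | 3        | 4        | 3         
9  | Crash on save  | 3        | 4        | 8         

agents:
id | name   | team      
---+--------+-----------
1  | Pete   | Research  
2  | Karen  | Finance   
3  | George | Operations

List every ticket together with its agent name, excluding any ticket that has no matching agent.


INNER JOIN keeps only tickets rows whose agent_id matches an id in agents. Walk through each ticket:
  - ticket 1 (Race condition): agent_id=1 -> matches Pete
  - ticket 2 (Login fails): agent_id=3 -> matches George
  - ticket 3 (Bad redirect): agent_id=3 -> matches George
  - ticket 4 (Null pointer): agent_id=2 -> matches Karen
  - ticket 5 (Timeout error): agent_id=2 -> matches Karen
  - ticket 6 (Export error): agent_id=NULL, no match -> dropped
  - ticket 7 (Missing icon): agent_id=1 -> matches Pete
  - ticket 8 (Broken link): agent_id=3 -> matches George
  - ticket 9 (Crash on save): agent_id=3 -> matches George
So 1 of 9 rows is dropped.

SQL:
SELECT a.title, b.name AS agent
FROM tickets a
INNER JOIN agents b ON a.agent_id = b.id

Result:
title          | agent 
---------------+-------
Race condition | Pete  
Login fails    | George
Bad redirect   | George
Null pointer   | Karen 
Timeout error  | Karen 
Missing icon   | Pete  
Broken link    | George
Crash on save  | George


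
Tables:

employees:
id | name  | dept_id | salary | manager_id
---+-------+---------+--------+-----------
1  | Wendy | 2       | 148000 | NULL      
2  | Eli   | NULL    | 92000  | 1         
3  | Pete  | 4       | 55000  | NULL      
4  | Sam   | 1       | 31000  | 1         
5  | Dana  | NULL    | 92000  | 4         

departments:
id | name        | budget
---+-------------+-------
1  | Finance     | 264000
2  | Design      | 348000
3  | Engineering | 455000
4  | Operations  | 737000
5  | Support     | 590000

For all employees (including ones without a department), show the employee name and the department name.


LEFT JOIN keeps every row from employees (the left table); where dept_id has no match in departments, the department columns become NULL. Walk through each employee:
  - employee 1 (Wendy): dept_id=2 -> matches Design
  - employee 2 (Eli): dept_id=NULL, no match -> kept with NULL
  - employee 3 (Pete): dept_id=4 -> matches Operations
  - employee 4 (Sam): dept_id=1 -> matches Finance
  - employee 5 (Dana): dept_id=NULL, no match -> kept with NULL
All 5 rows appear; 2 have NULL department.

SQL:
SELECT a.name, b.name AS department
FROM employees a
LEFT JOIN departments b ON a.dept_id = b.id

Result:
name  | department
------+-----------
Wendy | Design    
Eli   | NULL      
Pete  | Operations
Sam   | Finance   
Dana  | NULL      


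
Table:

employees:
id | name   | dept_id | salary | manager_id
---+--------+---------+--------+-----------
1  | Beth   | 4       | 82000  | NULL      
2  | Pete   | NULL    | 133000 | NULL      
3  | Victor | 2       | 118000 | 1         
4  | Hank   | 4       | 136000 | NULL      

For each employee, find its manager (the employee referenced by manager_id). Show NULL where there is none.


This is a self-join: employees is joined to a second copy of itself, matching each row's manager_id to another row's id. Use LEFT JOIN so rows with manager_id=NULL are kept.
  - employee 1 (Beth): manager_id=NULL -> NULL
  - employee 2 (Pete): manager_id=NULL -> NULL
  - employee 3 (Victor): manager_id=1 -> Beth
  - employee 4 (Hank): manager_id=NULL -> NULL

SQL:
SELECT a.name AS item, b.name AS manager
FROM employees a
LEFT JOIN employees b ON a.manager_id = b.id

Result:
item   | manager
-------+--------
Beth   | NULL   
Pete   | NULL   
Victor | Beth   
Hank   | NULL   


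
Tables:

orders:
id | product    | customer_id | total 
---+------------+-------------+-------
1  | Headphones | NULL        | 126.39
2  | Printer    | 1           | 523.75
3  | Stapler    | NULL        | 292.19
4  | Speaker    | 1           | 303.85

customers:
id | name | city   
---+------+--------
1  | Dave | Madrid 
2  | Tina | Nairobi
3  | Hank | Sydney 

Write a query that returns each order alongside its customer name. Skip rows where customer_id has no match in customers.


INNER JOIN keeps only orders rows whose customer_id matches an id in customers. Walk through each order:
  - order 1 (Headphones): customer_id=NULL, no match -> dropped
  - order 2 (Printer): customer_id=1 -> matches Dave
  - order 3 (Stapler): customer_id=NULL, no match -> dropped
  - order 4 (Speaker): customer_id=1 -> matches Dave
So 2 of 4 rows are dropped.

SQL:
SELECT a.product, b.name AS customer
FROM orders a
INNER JOIN customers b ON a.customer_id = b.id

Result:
product | customer
--------+---------
Printer | Dave    
Speaker | Dave    


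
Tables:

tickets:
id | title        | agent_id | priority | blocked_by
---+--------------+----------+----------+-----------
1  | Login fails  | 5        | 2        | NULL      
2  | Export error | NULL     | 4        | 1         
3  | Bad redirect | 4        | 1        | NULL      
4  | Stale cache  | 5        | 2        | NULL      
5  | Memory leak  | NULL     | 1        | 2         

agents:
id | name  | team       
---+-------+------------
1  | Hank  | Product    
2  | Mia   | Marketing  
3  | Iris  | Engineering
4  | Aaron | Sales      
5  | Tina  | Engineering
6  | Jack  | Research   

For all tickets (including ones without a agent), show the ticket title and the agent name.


LEFT JOIN keeps every row from tickets (the left table); where agent_id has no match in agents, the agent columns become NULL. Walk through each ticket:
  - ticket 1 (Login fails): agent_id=5 -> matches Tina
  - ticket 2 (Export error): agent_id=NULL, no match -> kept with NULL
  - ticket 3 (Bad redirect): agent_id=4 -> matches Aaron
  - ticket 4 (Stale cache): agent_id=5 -> matches Tina
  - ticket 5 (Memory leak): agent_id=NULL, no match -> kept with NULL
All 5 rows appear; 2 have NULL agent.

SQL:
SELECT a.title, b.name AS agent
FROM tickets a
LEFT JOIN agents b ON a.agent_id = b.id

Result:
title        | agent
-------------+------
Login fails  | Tina 
Export error | NULL 
Bad redirect | Aaron
Stale cache  | Tina 
Memory leak  | NULL 


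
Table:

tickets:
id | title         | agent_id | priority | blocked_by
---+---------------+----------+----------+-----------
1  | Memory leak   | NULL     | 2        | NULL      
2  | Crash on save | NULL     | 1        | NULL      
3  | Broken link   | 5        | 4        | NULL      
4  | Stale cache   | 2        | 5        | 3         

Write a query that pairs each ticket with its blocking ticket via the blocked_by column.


This is a self-join: tickets is joined to a second copy of itself, matching each row's blocked_by to another row's id. Use LEFT JOIN so rows with blocked_by=NULL are kept.
  - ticket 1 (Memory leak): blocked_by=NULL -> NULL
  - ticket 2 (Crash on save): blocked_by=NULL -> NULL
  - ticket 3 (Broken link): blocked_by=NULL -> NULL
  - ticket 4 (Stale cache): blocked_by=3 -> Broken link

SQL:
SELECT a.title AS item, b.title AS blocked_by
FROM tickets a
LEFT JOIN tickets b ON a.blocked_by = b.id

Result:
item          | blocked_by 
--------------+------------
Memory leak   | NULL       
Crash on save | NULL       
Broken link   | NULL       
Stale cache   | Broken link


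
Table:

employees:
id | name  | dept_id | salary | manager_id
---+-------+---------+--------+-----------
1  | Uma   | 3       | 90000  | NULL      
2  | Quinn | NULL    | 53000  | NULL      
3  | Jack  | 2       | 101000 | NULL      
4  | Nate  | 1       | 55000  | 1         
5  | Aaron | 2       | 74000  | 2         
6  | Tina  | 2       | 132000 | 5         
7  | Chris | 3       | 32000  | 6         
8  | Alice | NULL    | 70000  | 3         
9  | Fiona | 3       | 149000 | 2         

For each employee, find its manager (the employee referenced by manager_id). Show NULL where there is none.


This is a self-join: employees is joined to a second copy of itself, matching each row's manager_id to another row's id. Use LEFT JOIN so rows with manager_id=NULL are kept.
  - employee 1 (Uma): manager_id=NULL -> NULL
  - employee 2 (Quinn): manager_id=NULL -> NULL
  - employee 3 (Jack): manager_id=NULL -> NULL
  - employee 4 (Nate): manager_id=1 -> Uma
  - employee 5 (Aaron): manager_id=2 -> Quinn
  - employee 6 (Tina): manager_id=5 -> Aaron
  - employee 7 (Chris): manager_id=6 -> Tina
  - employee 8 (Alice): manager_id=3 -> Jack
  - employee 9 (Fiona): manager_id=2 -> Quinn

SQL:
SELECT a.name AS item, b.name AS manager
FROM employees a
LEFT JOIN employees b ON a.manager_id = b.id

Result:
item  | manager
------+--------
Uma   | NULL   
Quinn | NULL   
Jack  | NULL   
Nate  | Uma    
Aaron | Quinn  
Tina  | Aaron  
Chris | Tina   
Alice | Jack   
Fiona | Quinn  


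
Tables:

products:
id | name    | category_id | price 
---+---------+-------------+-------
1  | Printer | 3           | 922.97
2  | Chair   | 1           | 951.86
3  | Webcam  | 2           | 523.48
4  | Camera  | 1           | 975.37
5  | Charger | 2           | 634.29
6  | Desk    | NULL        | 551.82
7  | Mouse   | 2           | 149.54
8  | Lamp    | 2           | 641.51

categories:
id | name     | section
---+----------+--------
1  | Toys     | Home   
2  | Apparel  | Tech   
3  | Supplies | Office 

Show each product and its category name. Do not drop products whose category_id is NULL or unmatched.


LEFT JOIN keeps every row from products (the left table); where category_id has no match in categories, the category columns become NULL. Walk through each product:
  - product 1 (Printer): category_id=3 -> matches Supplies
  - product 2 (Chair): category_id=1 -> matches Toys
  - product 3 (Webcam): category_id=2 -> matches Apparel
  - product 4 (Camera): category_id=1 -> matches Toys
  - product 5 (Charger): category_id=2 -> matches Apparel
  - product 6 (Desk): category_id=NULL, no match -> kept with NULL
  - product 7 (Mouse): category_id=2 -> matches Apparel
  - product 8 (Lamp): category_id=2 -> matches Apparel
All 8 rows appear; 1 has NULL category.

SQL:
SELECT a.name, b.name AS category
FROM products a
LEFT JOIN categories b ON a.category_id = b.id

Result:
name    | category
--------+---------
Printer | Supplies
Chair   | Toys    
Webcam  | Apparel 
Camera  | Toys    
Charger | Apparel 
Desk    | NULL    
Mouse   | Apparel 
Lamp    | Apparel 


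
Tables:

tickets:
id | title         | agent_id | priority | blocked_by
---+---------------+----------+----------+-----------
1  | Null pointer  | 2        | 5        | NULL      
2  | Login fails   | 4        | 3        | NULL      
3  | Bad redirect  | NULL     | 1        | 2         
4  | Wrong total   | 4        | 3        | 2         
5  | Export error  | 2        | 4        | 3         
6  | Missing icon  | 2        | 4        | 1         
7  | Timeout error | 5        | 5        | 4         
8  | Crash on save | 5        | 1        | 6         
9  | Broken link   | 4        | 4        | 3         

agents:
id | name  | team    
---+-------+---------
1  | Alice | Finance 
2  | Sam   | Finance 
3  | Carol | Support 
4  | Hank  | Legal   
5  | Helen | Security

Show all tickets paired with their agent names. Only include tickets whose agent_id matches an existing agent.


INNER JOIN keeps only tickets rows whose agent_id matches an id in agents. Walk through each ticket:
  - ticket 1 (Null pointer): agent_id=2 -> matches Sam
  - ticket 2 (Login fails): agent_id=4 -> matches Hank
  - ticket 3 (Bad redirect): agent_id=NULL, no match -> dropped
  - ticket 4 (Wrong total): agent_id=4 -> matches Hank
  - ticket 5 (Export error): agent_id=2 -> matches Sam
  - ticket 6 (Missing icon): agent_id=2 -> matches Sam
  - ticket 7 (Timeout error): agent_id=5 -> matches Helen
  - ticket 8 (Crash on save): agent_id=5 -> matches Helen
  - ticket 9 (Broken link): agent_id=4 -> matches Hank
So 1 of 9 rows is dropped.

SQL:
SELECT a.title, b.name AS agent
FROM tickets a
INNER JOIN agents b ON a.agent_id = b.id

Result:
title         | agent
--------------+------
Null pointer  | Sam  
Login fails   | Hank 
Wrong total   | Hank 
Export error  | Sam  
Missing icon  | Sam  
Timeout error | Helen
Crash on save | Helen
Broken link   | Hank 


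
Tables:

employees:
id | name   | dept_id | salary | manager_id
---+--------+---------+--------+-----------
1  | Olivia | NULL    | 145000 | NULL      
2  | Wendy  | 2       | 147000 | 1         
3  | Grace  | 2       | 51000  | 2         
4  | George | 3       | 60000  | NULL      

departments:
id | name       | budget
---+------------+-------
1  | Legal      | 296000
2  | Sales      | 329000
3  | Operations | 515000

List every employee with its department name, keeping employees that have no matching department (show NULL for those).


LEFT JOIN keeps every row from employees (the left table); where dept_id has no match in departments, the department columns become NULL. Walk through each employee:
  - employee 1 (Olivia): dept_id=NULL, no match -> kept with NULL
  - employee 2 (Wendy): dept_id=2 -> matches Sales
  - employee 3 (Grace): dept_id=2 -> matches Sales
  - employee 4 (George): dept_id=3 -> matches Operations
All 4 rows appear; 1 has NULL department.

SQL:
SELECT a.name, b.name AS department
FROM employees a
LEFT JOIN departments b ON a.dept_id = b.id

Result:
name   | department
-------+-----------
Olivia | NULL      
Wendy  | Sales     
Grace  | Sales     
George | Operations


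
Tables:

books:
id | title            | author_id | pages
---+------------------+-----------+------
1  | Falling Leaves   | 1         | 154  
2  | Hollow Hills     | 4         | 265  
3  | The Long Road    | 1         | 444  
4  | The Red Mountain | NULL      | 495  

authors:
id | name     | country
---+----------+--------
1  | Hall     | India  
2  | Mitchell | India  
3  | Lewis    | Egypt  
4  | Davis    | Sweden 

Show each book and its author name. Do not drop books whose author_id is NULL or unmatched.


LEFT JOIN keeps every row from books (the left table); where author_id has no match in authors, the author columns become NULL. Walk through each book:
  - book 1 (Falling Leaves): author_id=1 -> matches Hall
  - book 2 (Hollow Hills): author_id=4 -> matches Davis
  - book 3 (The Long Road): author_id=1 -> matches Hall
  - book 4 (The Red Mountain): author_id=NULL, no match -> kept with NULL
All 4 rows appear; 1 has NULL author.

SQL:
SELECT a.title, b.name AS author
FROM books a
LEFT JOIN authors b ON a.author_id = b.id

Result:
title            | author
-----------------+-------
Falling Leaves   | Hall  
Hollow Hills     | Davis 
The Long Road    | Hall  
The Red Mountain | NULL  


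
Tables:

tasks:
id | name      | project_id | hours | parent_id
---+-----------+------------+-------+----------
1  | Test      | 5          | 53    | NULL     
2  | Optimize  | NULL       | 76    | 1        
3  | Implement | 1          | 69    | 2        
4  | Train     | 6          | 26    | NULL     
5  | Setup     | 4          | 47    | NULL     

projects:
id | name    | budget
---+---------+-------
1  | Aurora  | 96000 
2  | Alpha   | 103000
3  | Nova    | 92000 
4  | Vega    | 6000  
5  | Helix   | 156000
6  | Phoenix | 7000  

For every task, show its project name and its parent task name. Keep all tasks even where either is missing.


Two LEFT JOINs from the same base table tasks: one to projects via project_id, one to tasks itself via parent_id. Both are LEFT so every task is preserved.
Match against projects:
  - task 1 (Test): project_id=5 -> matches Helix
  - task 2 (Optimize): project_id=NULL, no match -> kept with NULL
  - task 3 (Implement): project_id=1 -> matches Aurora
  - task 4 (Train): project_id=6 -> matches Phoenix
  - task 5 (Setup): project_id=4 -> matches Vega
Match against tasks (self):
  - task 1 (Test): parent_id=NULL -> NULL
  - task 2 (Optimize): parent_id=1 -> Test
  - task 3 (Implement): parent_id=2 -> Optimize
  - task 4 (Train): parent_id=NULL -> NULL
  - task 5 (Setup): parent_id=NULL -> NULL

SQL:
SELECT a.name, b.name AS project, c.name AS parent
FROM tasks a
LEFT JOIN projects b ON a.project_id = b.id
LEFT JOIN tasks c ON a.parent_id = c.id

Result:
name      | project | parent  
----------+---------+---------
Test      | Helix   | NULL    
Optimize  | NULL    | Test    
Implement | Aurora  | Optimize
Train     | Phoenix | NULL    
Setup     | Vega    | NULL    


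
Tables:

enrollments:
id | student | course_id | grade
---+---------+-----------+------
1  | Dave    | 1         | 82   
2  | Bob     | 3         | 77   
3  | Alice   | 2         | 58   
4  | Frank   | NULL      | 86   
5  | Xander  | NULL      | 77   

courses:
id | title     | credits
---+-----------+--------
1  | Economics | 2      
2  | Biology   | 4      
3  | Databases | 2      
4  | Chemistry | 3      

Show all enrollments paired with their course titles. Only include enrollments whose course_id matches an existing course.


INNER JOIN keeps only enrollments rows whose course_id matches an id in courses. Walk through each enrollment:
  - enrollment 1 (Dave): course_id=1 -> matches Economics
  - enrollment 2 (Bob): course_id=3 -> matches Databases
  - enrollment 3 (Alice): course_id=2 -> matches Biology
  - enrollment 4 (Frank): course_id=NULL, no match -> dropped
  - enrollment 5 (Xander): course_id=NULL, no match -> dropped
So 2 of 5 rows are dropped.

SQL:
SELECT a.student, b.title AS course
FROM enrollments a
INNER JOIN courses b ON a.course_id = b.id

Result:
student | course   
--------+----------
Dave    | Economics
Bob     | Databases
Alice   | Biology  


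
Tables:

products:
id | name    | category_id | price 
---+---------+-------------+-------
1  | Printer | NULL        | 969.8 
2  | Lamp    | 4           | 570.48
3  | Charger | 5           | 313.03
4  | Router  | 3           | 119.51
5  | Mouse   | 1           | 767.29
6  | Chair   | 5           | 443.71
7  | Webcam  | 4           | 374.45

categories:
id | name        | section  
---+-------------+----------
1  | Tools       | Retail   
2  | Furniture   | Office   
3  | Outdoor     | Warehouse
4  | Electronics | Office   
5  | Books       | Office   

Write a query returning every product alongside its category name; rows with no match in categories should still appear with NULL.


LEFT JOIN keeps every row from products (the left table); where category_id has no match in categories, the category columns become NULL. Walk through each product:
  - product 1 (Printer): category_id=NULL, no match -> kept with NULL
  - product 2 (Lamp): category_id=4 -> matches Electronics
  - product 3 (Charger): category_id=5 -> matches Books
  - product 4 (Router): category_id=3 -> matches Outdoor
  - product 5 (Mouse): category_id=1 -> matches Tools
  - product 6 (Chair): category_id=5 -> matches Books
  - product 7 (Webcam): category_id=4 -> matches Electronics
All 7 rows appear; 1 has NULL category.

SQL:
SELECT a.name, b.name AS category
FROM products a
LEFT JOIN categories b ON a.category_id = b.id

Result:
name    | category   
--------+------------
Printer | NULL       
Lamp    | Electronics
Charger | Books      
Router  | Outdoor    
Mouse   | Tools      
Chair   | Books      
Webcam  | Electronics


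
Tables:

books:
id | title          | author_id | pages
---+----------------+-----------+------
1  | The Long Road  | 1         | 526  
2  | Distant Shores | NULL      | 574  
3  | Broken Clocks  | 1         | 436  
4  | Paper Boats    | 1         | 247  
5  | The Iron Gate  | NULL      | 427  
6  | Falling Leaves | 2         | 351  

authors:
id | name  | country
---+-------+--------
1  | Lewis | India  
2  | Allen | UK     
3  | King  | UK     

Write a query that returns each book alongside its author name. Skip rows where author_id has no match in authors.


INNER JOIN keeps only books rows whose author_id matches an id in authors. Walk through each book:
  - book 1 (The Long Road): author_id=1 -> matches Lewis
  - book 2 (Distant Shores): author_id=NULL, no match -> dropped
  - book 3 (Broken Clocks): author_id=1 -> matches Lewis
  - book 4 (Paper Boats): author_id=1 -> matches Lewis
  - book 5 (The Iron Gate): author_id=NULL, no match -> dropped
  - book 6 (Falling Leaves): author_id=2 -> matches Allen
So 2 of 6 rows are dropped.

SQL:
SELECT a.title, b.name AS author
FROM books a
INNER JOIN authors b ON a.author_id = b.id

Result:
title          | author
---------------+-------
The Long Road  | Lewis 
Broken Clocks  | Lewis 
Paper Boats    | Lewis 
Falling Leaves | Allen 


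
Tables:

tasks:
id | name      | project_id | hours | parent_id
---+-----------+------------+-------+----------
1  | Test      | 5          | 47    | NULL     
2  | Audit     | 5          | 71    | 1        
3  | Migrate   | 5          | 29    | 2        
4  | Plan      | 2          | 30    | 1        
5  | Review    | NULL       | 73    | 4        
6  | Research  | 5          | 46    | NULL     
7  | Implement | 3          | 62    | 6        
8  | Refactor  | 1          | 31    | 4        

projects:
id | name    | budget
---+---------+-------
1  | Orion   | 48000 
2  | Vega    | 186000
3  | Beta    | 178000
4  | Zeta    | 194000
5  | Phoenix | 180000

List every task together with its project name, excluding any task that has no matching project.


INNER JOIN keeps only tasks rows whose project_id matches an id in projects. Walk through each task:
  - task 1 (Test): project_id=5 -> matches Phoenix
  - task 2 (Audit): project_id=5 -> matches Phoenix
  - task 3 (Migrate): project_id=5 -> matches Phoenix
  - task 4 (Plan): project_id=2 -> matches Vega
  - task 5 (Review): project_id=NULL, no match -> dropped
  - task 6 (Research): project_id=5 -> matches Phoenix
  - task 7 (Implement): project_id=3 -> matches Beta
  - task 8 (Refactor): project_id=1 -> matches Orion
So 1 of 8 rows is dropped.

SQL:
SELECT a.name, b.name AS project
FROM tasks a
INNER JOIN projects b ON a.project_id = b.id

Result:
name      | project
----------+--------
Test      | Phoenix
Audit     | Phoenix
Migrate   | Phoenix
Plan      | Vega   
Research  | Phoenix
Implement | Beta   
Refactor  | Orion  


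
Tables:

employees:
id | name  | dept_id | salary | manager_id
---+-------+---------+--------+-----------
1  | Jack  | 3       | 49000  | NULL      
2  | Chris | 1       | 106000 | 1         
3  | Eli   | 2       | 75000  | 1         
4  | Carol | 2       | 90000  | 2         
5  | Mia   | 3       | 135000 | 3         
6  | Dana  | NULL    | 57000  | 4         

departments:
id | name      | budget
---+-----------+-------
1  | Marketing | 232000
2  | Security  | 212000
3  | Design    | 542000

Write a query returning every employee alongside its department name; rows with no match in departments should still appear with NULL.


LEFT JOIN keeps every row from employees (the left table); where dept_id has no match in departments, the department columns become NULL. Walk through each employee:
  - employee 1 (Jack): dept_id=3 -> matches Design
  - employee 2 (Chris): dept_id=1 -> matches Marketing
  - employee 3 (Eli): dept_id=2 -> matches Security
  - employee 4 (Carol): dept_id=2 -> matches Security
  - employee 5 (Mia): dept_id=3 -> matches Design
  - employee 6 (Dana): dept_id=NULL, no match -> kept with NULL
All 6 rows appear; 1 has NULL department.

SQL:
SELECT a.name, b.name AS department
FROM employees a
LEFT JOIN departments b ON a.dept_id = b.id

Result:
name  | department
------+-----------
Jack  | Design    
Chris | Marketing 
Eli   | Security  
Carol | Security  
Mia   | Design    
Dana  | NULL      


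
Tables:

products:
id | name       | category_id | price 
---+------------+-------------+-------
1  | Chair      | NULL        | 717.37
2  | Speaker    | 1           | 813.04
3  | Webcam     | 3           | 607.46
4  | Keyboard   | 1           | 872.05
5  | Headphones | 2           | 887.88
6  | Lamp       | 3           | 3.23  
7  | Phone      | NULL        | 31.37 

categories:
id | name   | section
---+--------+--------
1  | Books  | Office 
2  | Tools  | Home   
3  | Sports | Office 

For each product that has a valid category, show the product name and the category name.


INNER JOIN keeps only products rows whose category_id matches an id in categories. Walk through each product:
  - product 1 (Chair): category_id=NULL, no match -> dropped
  - product 2 (Speaker): category_id=1 -> matches Books
  - product 3 (Webcam): category_id=3 -> matches Sports
  - product 4 (Keyboard): category_id=1 -> matches Books
  - product 5 (Headphones): category_id=2 -> matches Tools
  - product 6 (Lamp): category_id=3 -> matches Sports
  - product 7 (Phone): category_id=NULL, no match -> dropped
So 2 of 7 rows are dropped.

SQL:
SELECT a.name, b.name AS category
FROM products a
INNER JOIN categories b ON a.category_id = b.id

Result:
name       | category
-----------+---------
Speaker    | Books   
Webcam     | Sports  
Keyboard   | Books   
Headphones | Tools   
Lamp       | Sports  


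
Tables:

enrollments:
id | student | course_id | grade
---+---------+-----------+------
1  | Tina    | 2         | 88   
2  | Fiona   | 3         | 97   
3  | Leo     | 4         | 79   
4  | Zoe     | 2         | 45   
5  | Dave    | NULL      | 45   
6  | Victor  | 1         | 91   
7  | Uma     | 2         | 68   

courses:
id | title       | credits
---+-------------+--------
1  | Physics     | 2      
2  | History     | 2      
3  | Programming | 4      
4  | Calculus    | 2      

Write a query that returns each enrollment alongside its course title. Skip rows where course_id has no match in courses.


INNER JOIN keeps only enrollments rows whose course_id matches an id in courses. Walk through each enrollment:
  - enrollment 1 (Tina): course_id=2 -> matches History
  - enrollment 2 (Fiona): course_id=3 -> matches Programming
  - enrollment 3 (Leo): course_id=4 -> matches Calculus
  - enrollment 4 (Zoe): course_id=2 -> matches History
  - enrollment 5 (Dave): course_id=NULL, no match -> dropped
  - enrollment 6 (Victor): course_id=1 -> matches Physics
  - enrollment 7 (Uma): course_id=2 -> matches History
So 1 of 7 rows is dropped.

SQL:
SELECT a.student, b.title AS course
FROM enrollments a
INNER JOIN courses b ON a.course_id = b.id

Result:
student | course     
--------+------------
Tina    | History    
Fiona   | Programming
Leo     | Calculus   
Zoe     | History    
Victor  | Physics    
Uma     | History    


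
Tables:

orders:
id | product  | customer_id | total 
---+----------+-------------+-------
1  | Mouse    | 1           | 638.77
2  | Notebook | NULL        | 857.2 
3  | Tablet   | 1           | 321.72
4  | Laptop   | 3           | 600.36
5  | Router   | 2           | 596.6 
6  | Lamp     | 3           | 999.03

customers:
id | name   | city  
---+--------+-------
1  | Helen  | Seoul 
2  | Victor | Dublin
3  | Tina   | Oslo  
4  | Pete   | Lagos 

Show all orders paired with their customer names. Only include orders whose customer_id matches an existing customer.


INNER JOIN keeps only orders rows whose customer_id matches an id in customers. Walk through each order:
  - order 1 (Mouse): customer_id=1 -> matches Helen
  - order 2 (Notebook): customer_id=NULL, no match -> dropped
  - order 3 (Tablet): customer_id=1 -> matches Helen
  - order 4 (Laptop): customer_id=3 -> matches Tina
  - order 5 (Router): customer_id=2 -> matches Victor
  - order 6 (Lamp): customer_id=3 -> matches Tina
So 1 of 6 rows is dropped.

SQL:
SELECT a.product, b.name AS customer
FROM orders a
INNER JOIN customers b ON a.customer_id = b.id

Result:
product | customer
--------+---------
Mouse   | Helen   
Tablet  | Helen   
Laptop  | Tina    
Router  | Victor  
Lamp    | Tina    


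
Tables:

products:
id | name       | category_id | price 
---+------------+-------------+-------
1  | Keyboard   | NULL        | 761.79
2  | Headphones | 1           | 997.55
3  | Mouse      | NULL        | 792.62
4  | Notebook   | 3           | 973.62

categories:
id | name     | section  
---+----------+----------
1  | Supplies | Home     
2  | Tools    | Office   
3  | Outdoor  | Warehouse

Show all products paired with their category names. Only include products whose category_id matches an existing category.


INNER JOIN keeps only products rows whose category_id matches an id in categories. Walk through each product:
  - product 1 (Keyboard): category_id=NULL, no match -> dropped
  - product 2 (Headphones): category_id=1 -> matches Supplies
  - product 3 (Mouse): category_id=NULL, no match -> dropped
  - product 4 (Notebook): category_id=3 -> matches Outdoor
So 2 of 4 rows are dropped.

SQL:
SELECT a.name, b.name AS category
FROM products a
INNER JOIN categories b ON a.category_id = b.id

Result:
name       | category
-----------+---------
Headphones | Supplies
Notebook   | Outdoor 


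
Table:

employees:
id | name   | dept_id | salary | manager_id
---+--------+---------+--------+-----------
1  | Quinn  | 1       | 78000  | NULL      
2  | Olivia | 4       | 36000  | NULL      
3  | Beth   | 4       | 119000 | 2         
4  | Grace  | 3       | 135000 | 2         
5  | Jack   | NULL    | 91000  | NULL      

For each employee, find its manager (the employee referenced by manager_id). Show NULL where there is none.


This is a self-join: employees is joined to a second copy of itself, matching each row's manager_id to another row's id. Use LEFT JOIN so rows with manager_id=NULL are kept.
  - employee 1 (Quinn): manager_id=NULL -> NULL
  - employee 2 (Olivia): manager_id=NULL -> NULL
  - employee 3 (Beth): manager_id=2 -> Olivia
  - employee 4 (Grace): manager_id=2 -> Olivia
  - employee 5 (Jack): manager_id=NULL -> NULL

SQL:
SELECT a.name AS item, b.name AS manager
FROM employees a
LEFT JOIN employees b ON a.manager_id = b.id

Result:
item   | manager
-------+--------
Quinn  | NULL   
Olivia | NULL   
Beth   | Olivia 
Grace  | Olivia 
Jack   | NULL   


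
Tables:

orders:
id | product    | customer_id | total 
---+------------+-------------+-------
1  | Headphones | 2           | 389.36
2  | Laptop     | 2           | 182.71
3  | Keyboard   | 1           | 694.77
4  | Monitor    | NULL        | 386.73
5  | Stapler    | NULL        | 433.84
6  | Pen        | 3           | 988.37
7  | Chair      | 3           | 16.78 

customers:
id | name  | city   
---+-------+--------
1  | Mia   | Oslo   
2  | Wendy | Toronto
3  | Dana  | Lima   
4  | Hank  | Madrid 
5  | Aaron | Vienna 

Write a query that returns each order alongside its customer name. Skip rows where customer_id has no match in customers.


INNER JOIN keeps only orders rows whose customer_id matches an id in customers. Walk through each order:
  - order 1 (Headphones): customer_id=2 -> matches Wendy
  - order 2 (Laptop): customer_id=2 -> matches Wendy
  - order 3 (Keyboard): customer_id=1 -> matches Mia
  - order 4 (Monitor): customer_id=NULL, no match -> dropped
  - order 5 (Stapler): customer_id=NULL, no match -> dropped
  - order 6 (Pen): customer_id=3 -> matches Dana
  - order 7 (Chair): customer_id=3 -> matches Dana
So 2 of 7 rows are dropped.

SQL:
SELECT a.product, b.name AS customer
FROM orders a
INNER JOIN customers b ON a.customer_id = b.id

Result:
product    | customer
-----------+---------
Headphones | Wendy   
Laptop     | Wendy   
Keyboard   | Mia     
Pen        | Dana    
Chair      | Dana    


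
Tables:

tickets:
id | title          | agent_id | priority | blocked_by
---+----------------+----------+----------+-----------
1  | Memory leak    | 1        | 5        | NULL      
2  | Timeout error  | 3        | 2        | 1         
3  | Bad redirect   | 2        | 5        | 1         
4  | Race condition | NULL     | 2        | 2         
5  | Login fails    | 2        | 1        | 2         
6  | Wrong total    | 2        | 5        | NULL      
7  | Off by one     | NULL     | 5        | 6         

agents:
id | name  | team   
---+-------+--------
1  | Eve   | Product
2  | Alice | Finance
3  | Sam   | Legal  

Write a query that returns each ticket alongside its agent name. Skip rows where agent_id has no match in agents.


INNER JOIN keeps only tickets rows whose agent_id matches an id in agents. Walk through each ticket:
  - ticket 1 (Memory leak): agent_id=1 -> matches Eve
  - ticket 2 (Timeout error): agent_id=3 -> matches Sam
  - ticket 3 (Bad redirect): agent_id=2 -> matches Alice
  - ticket 4 (Race condition): agent_id=NULL, no match -> dropped
  - ticket 5 (Login fails): agent_id=2 -> matches Alice
  - ticket 6 (Wrong total): agent_id=2 -> matches Alice
  - ticket 7 (Off by one): agent_id=NULL, no match -> dropped
So 2 of 7 rows are dropped.

SQL:
SELECT a.title, b.name AS agent
FROM tickets a
INNER JOIN agents b ON a.agent_id = b.id

Result:
title         | agent
--------------+------
Memory leak   | Eve  
Timeout error | Sam  
Bad redirect  | Alice
Login fails   | Alice
Wrong total   | Alice


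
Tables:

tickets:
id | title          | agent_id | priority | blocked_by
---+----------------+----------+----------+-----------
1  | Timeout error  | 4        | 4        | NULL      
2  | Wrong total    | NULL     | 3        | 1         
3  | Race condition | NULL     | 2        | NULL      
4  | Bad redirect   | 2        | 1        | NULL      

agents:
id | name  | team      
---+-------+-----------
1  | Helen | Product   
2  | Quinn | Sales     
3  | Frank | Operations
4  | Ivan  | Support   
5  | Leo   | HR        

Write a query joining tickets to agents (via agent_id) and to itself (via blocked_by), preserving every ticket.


Two LEFT JOINs from the same base table tickets: one to agents via agent_id, one to tickets itself via blocked_by. Both are LEFT so every ticket is preserved.
Match against agents:
  - ticket 1 (Timeout error): agent_id=4 -> matches Ivan
  - ticket 2 (Wrong total): agent_id=NULL, no match -> kept with NULL
  - ticket 3 (Race condition): agent_id=NULL, no match -> kept with NULL
  - ticket 4 (Bad redirect): agent_id=2 -> matches Quinn
Match against tickets (self):
  - ticket 1 (Timeout error): blocked_by=NULL -> NULL
  - ticket 2 (Wrong total): blocked_by=1 -> Timeout error
  - ticket 3 (Race condition): blocked_by=NULL -> NULL
  - ticket 4 (Bad redirect): blocked_by=NULL -> NULL

SQL:
SELECT a.title, b.name AS agent, c.title AS blocked_by
FROM tickets a
LEFT JOIN agents b ON a.agent_id = b.id
LEFT JOIN tickets c ON a.blocked_by = c.id

Result:
title          | agent | blocked_by   
---------------+-------+--------------
Timeout error  | Ivan  | NULL         
Wrong total    | NULL  | Timeout error
Race condition | NULL  | NULL         
Bad redirect   | Quinn | NULL         


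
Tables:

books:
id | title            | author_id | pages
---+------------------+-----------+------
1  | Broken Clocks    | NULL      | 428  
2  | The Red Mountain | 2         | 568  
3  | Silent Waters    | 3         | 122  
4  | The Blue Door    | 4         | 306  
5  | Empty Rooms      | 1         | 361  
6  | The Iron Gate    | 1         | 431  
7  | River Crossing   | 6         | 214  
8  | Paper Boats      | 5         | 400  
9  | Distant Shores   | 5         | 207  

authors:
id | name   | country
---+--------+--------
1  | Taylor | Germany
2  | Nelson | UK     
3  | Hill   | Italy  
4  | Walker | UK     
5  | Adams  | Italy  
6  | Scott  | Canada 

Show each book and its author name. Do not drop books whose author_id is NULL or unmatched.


LEFT JOIN keeps every row from books (the left table); where author_id has no match in authors, the author columns become NULL. Walk through each book:
  - book 1 (Broken Clocks): author_id=NULL, no match -> kept with NULL
  - book 2 (The Red Mountain): author_id=2 -> matches Nelson
  - book 3 (Silent Waters): author_id=3 -> matches Hill
  - book 4 (The Blue Door): author_id=4 -> matches Walker
  - book 5 (Empty Rooms): author_id=1 -> matches Taylor
  - book 6 (The Iron Gate): author_id=1 -> matches Taylor
  - book 7 (River Crossing): author_id=6 -> matches Scott
  - book 8 (Paper Boats): author_id=5 -> matches Adams
  - book 9 (Distant Shores): author_id=5 -> matches Adams
All 9 rows appear; 1 has NULL author.

SQL:
SELECT a.title, b.name AS author
FROM books a
LEFT JOIN authors b ON a.author_id = b.id

Result:
title            | author
-----------------+-------
Broken Clocks    | NULL  
The Red Mountain | Nelson
Silent Waters    | Hill  
The Blue Door    | Walker
Empty Rooms      | Taylor
The Iron Gate    | Taylor
River Crossing   | Scott 
Paper Boats      | Adams 
Distant Shores   | Adams 


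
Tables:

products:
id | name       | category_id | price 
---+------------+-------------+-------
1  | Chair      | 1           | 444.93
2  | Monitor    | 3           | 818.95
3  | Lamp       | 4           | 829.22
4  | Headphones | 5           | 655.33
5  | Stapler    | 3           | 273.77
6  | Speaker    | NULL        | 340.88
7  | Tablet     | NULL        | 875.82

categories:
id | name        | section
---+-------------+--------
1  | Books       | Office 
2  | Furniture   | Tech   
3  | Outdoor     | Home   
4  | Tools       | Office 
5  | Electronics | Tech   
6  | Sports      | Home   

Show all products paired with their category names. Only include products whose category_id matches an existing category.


INNER JOIN keeps only products rows whose category_id matches an id in categories. Walk through each product:
  - product 1 (Chair): category_id=1 -> matches Books
  - product 2 (Monitor): category_id=3 -> matches Outdoor
  - product 3 (Lamp): category_id=4 -> matches Tools
  - product 4 (Headphones): category_id=5 -> matches Electronics
  - product 5 (Stapler): category_id=3 -> matches Outdoor
  - product 6 (Speaker): category_id=NULL, no match -> dropped
  - product 7 (Tablet): category_id=NULL, no match -> dropped
So 2 of 7 rows are dropped.

SQL:
SELECT a.name, b.name AS category
FROM products a
INNER JOIN categories b ON a.category_id = b.id

Result:
name       | category   
-----------+------------
Chair      | Books      
Monitor    | Outdoor    
Lamp       | Tools      
Headphones | Electronics
Stapler    | Outdoor    
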